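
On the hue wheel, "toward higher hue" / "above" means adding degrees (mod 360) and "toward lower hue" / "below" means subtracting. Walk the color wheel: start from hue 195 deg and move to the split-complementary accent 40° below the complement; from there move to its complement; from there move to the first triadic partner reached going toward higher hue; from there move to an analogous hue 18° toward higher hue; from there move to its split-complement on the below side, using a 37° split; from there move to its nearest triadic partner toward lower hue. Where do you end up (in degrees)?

split-comp 40° ↓ +140°: 195 + 140 = 335°
complement +180°: 335 + 180 = 515 → 515 − 360 = 155°
triadic ↑ +120°: 155 + 120 = 275°
analog 18° ↑ +18°: 275 + 18 = 293°
split-comp 37° ↓ +143°: 293 + 143 = 436 → 436 − 360 = 76°
triadic ↓ −120°: 76 − 120 = -44 → -44 + 360 = 316°

316°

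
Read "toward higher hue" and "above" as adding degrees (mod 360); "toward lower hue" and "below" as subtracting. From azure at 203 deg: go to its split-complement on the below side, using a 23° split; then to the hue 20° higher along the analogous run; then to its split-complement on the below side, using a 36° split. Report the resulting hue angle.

164°

+157° (split-comp 23° ↓): 203 + 157 = 360 → 360 − 360 = 0°
+20° (analog 20° ↑): 0 + 20 = 20°
+144° (split-comp 36° ↓): 20 + 144 = 164°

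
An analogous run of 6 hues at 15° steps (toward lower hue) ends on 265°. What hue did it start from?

5 steps of 15° (toward lower hue) give a net shift of −75°.
Start = end − shift: 265 + 75 = 340°

340°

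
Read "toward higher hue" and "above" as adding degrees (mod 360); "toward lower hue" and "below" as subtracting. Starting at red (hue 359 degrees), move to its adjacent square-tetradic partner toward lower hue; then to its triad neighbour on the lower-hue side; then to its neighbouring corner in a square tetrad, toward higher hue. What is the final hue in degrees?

239°

359 − 90 = 269°   (square ↓)
269 − 120 = 149°   (triadic ↓)
149 + 90 = 239°   (square ↑)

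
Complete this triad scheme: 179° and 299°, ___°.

59°

A triad places three hues 120° apart.
The full set through 179° is {59°, 179°, 299°}.
Given {179°, 299°}, the missing hue is 59°.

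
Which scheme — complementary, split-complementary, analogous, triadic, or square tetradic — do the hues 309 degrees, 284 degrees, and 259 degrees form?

analogous

Sort the hues: 259°, 284°, 309°.
Successive gaps around the wheel: 25°, 25°, 310°.
A run of hues at equal small steps (25°) with one large closing gap is an analogous group.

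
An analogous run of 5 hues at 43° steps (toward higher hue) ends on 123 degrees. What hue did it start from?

311°

4 steps of 43° (toward higher hue) give a net shift of +172°.
Start = end − shift: 123 − 172 = -49 → -49 + 360 = 311°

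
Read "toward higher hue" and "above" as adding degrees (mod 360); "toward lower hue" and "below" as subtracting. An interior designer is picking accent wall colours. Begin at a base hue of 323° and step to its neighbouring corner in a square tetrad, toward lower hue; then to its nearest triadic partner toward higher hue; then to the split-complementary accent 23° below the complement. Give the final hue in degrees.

150°

323 − 90 = 233°   (square ↓)
233 + 120 = 353°   (triadic ↑)
353 + 157 = 510 → 510 − 360 = 150°   (split-comp 23° ↓)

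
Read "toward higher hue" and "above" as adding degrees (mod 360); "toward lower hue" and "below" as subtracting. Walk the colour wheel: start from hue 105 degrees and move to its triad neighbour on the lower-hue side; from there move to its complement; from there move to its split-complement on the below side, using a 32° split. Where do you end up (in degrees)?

triadic ↓ −120°: 105 − 120 = -15 → -15 + 360 = 345°
complement +180°: 345 + 180 = 525 → 525 − 360 = 165°
split-comp 32° ↓ +148°: 165 + 148 = 313°

313°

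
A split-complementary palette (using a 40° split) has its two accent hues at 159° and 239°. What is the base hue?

19°

The accents sit 40° either side of the complement, so the complement is their short-arc midpoint on the wheel.
Short-arc midpoint of 159° and 239°: 199°.
Base is 180° from the complement: 199 − 180 = 19°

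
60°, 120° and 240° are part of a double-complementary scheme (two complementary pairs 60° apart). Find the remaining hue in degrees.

300°

A rectangular tetradic uses two complementary pairs 60° apart: offsets 0°, 60°, 180°, 240°.
Among {60°, 120°, 240°}, 60° and 240° are a 180° pair.
The remaining hue 120° needs its own complement: 120 + 180 = 300°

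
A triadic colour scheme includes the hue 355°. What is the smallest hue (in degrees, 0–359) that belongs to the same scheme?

115°

A triad places three hues 120° apart.
The full set through 355° is {115°, 235°, 355°}.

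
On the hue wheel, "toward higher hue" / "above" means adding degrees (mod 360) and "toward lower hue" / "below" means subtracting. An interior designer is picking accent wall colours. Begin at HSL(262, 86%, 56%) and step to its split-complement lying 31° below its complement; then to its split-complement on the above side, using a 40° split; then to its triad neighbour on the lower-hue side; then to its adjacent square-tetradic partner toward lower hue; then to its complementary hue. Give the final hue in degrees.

241°

+149° (split-comp 31° ↓): 262 + 149 = 411 → 411 − 360 = 51°
+220° (split-comp 40° ↑): 51 + 220 = 271°
−120° (triadic ↓): 271 − 120 = 151°
−90° (square ↓): 151 − 90 = 61°
+180° (complement): 61 + 180 = 241°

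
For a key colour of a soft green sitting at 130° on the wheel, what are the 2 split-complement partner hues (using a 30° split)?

Split-complementary hues sit 30° either side of the complement.
Complement of 130°: 130 + 180 = 310°
310 − 30 = 280°
310 + 30 = 340°

280° and 340°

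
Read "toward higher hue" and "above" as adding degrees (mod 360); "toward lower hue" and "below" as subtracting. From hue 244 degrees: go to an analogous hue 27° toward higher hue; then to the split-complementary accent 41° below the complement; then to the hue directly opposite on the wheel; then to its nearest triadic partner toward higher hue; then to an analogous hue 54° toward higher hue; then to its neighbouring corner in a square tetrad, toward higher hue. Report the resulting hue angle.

134°

+27° (analog 27° ↑): 244 + 27 = 271°
+139° (split-comp 41° ↓): 271 + 139 = 410 → 410 − 360 = 50°
+180° (complement): 50 + 180 = 230°
+120° (triadic ↑): 230 + 120 = 350°
+54° (analog 54° ↑): 350 + 54 = 404 → 404 − 360 = 44°
+90° (square ↑): 44 + 90 = 134°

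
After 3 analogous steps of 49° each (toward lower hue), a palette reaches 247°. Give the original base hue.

34°

3 steps of 49° (toward lower hue) give a net shift of −147°.
Start = end − shift: 247 + 147 = 394 → 394 − 360 = 34°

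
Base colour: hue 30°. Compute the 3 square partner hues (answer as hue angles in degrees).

120°, 210°, 300°

A square tetradic scheme places four hues every 90°.
30 + 90 = 120°
30 + 180 = 210°
30 + 270 = 300°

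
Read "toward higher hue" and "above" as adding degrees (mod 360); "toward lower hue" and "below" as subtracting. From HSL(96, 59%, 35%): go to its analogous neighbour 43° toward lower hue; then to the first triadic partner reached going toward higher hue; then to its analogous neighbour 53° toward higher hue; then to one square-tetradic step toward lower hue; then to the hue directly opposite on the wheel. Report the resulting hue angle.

analog 43° ↓ −43°: 96 − 43 = 53°
triadic ↑ +120°: 53 + 120 = 173°
analog 53° ↑ +53°: 173 + 53 = 226°
square ↓ −90°: 226 − 90 = 136°
complement +180°: 136 + 180 = 316°

316°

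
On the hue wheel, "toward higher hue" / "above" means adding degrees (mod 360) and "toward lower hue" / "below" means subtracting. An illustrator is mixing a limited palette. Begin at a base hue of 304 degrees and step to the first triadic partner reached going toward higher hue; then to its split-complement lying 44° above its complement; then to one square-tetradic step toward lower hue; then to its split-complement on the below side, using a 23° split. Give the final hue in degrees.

304 + 120 = 424 → 424 − 360 = 64°   (triadic ↑)
64 + 224 = 288°   (split-comp 44° ↑)
288 − 90 = 198°   (square ↓)
198 + 157 = 355°   (split-comp 23° ↓)

355°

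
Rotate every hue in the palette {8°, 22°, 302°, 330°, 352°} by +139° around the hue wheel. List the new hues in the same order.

8 + 139 = 147°
22 + 139 = 161°
302 + 139 = 441 → 441 − 360 = 81°
330 + 139 = 469 → 469 − 360 = 109°
352 + 139 = 491 → 491 − 360 = 131°

147°, 161°, 81°, 109°, 131°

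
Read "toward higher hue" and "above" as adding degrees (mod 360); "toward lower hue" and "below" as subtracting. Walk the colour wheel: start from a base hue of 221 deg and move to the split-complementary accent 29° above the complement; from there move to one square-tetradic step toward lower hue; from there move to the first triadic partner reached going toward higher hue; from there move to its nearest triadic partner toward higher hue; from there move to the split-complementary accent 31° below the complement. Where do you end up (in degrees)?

9°

+209° (split-comp 29° ↑): 221 + 209 = 430 → 430 − 360 = 70°
−90° (square ↓): 70 − 90 = -20 → -20 + 360 = 340°
+120° (triadic ↑): 340 + 120 = 460 → 460 − 360 = 100°
+120° (triadic ↑): 100 + 120 = 220°
+149° (split-comp 31° ↓): 220 + 149 = 369 → 369 − 360 = 9°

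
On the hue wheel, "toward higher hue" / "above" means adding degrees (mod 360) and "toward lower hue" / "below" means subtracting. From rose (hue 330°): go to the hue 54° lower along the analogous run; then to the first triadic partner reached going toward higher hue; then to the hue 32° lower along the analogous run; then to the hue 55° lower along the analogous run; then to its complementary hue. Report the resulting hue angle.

330 − 54 = 276°   (analog 54° ↓)
276 + 120 = 396 → 396 − 360 = 36°   (triadic ↑)
36 − 32 = 4°   (analog 32° ↓)
4 − 55 = -51 → -51 + 360 = 309°   (analog 55° ↓)
309 + 180 = 489 → 489 − 360 = 129°   (complement)

129°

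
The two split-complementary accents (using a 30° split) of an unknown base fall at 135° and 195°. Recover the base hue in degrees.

The accents sit 30° either side of the complement, so the complement is their short-arc midpoint on the wheel.
Short-arc midpoint of 135° and 195°: 165°.
Base is 180° from the complement: 165 − 180 = -15 → -15 + 360 = 345°

345°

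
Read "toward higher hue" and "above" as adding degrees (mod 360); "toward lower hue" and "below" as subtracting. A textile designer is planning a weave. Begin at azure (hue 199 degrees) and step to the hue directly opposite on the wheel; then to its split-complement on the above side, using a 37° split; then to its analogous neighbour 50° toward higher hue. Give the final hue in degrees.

199 + 180 = 379 → 379 − 360 = 19°   (complement)
19 + 217 = 236°   (split-comp 37° ↑)
236 + 50 = 286°   (analog 50° ↑)

286°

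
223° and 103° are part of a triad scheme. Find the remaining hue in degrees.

343°

A triad places three hues 120° apart.
The full set through 103° is {103°, 223°, 343°}.
Given {103°, 223°}, the missing hue is 343°.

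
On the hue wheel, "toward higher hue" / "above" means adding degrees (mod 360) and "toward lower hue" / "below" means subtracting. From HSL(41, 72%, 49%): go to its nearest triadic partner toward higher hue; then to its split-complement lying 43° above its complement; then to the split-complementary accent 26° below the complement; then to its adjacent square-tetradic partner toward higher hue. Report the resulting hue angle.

41 + 120 = 161°   (triadic ↑)
161 + 223 = 384 → 384 − 360 = 24°   (split-comp 43° ↑)
24 + 154 = 178°   (split-comp 26° ↓)
178 + 90 = 268°   (square ↑)

268°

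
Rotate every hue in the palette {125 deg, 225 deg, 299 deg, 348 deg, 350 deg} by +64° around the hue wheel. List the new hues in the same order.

189°, 289°, 3°, 52°, 54°

125 + 64 = 189°
225 + 64 = 289°
299 + 64 = 363 → 363 − 360 = 3°
348 + 64 = 412 → 412 − 360 = 52°
350 + 64 = 414 → 414 − 360 = 54°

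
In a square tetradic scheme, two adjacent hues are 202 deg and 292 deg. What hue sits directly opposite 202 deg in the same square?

A square tetradic scheme places four hues 90° apart; opposite corners are 180° apart.
202 + 180 = 382 → 382 − 360 = 22°

22°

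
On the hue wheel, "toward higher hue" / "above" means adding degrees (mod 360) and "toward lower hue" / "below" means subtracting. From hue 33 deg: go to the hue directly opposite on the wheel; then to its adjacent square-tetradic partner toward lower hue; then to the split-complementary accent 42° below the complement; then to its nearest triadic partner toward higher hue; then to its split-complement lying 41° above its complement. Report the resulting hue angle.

242°

33 + 180 = 213°   (complement)
213 − 90 = 123°   (square ↓)
123 + 138 = 261°   (split-comp 42° ↓)
261 + 120 = 381 → 381 − 360 = 21°   (triadic ↑)
21 + 221 = 242°   (split-comp 41° ↑)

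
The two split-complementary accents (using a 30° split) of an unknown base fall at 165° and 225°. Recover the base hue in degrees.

The accents sit 30° either side of the complement, so the complement is their short-arc midpoint on the wheel.
Short-arc midpoint of 165° and 225°: 195°.
Base is 180° from the complement: 195 − 180 = 15°

15°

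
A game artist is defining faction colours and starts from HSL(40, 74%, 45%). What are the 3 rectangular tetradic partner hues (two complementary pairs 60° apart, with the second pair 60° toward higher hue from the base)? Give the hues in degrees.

40 + 60 = 100°
40 + 180 = 220°
40 + 240 = 280°

100°, 220°, and 280°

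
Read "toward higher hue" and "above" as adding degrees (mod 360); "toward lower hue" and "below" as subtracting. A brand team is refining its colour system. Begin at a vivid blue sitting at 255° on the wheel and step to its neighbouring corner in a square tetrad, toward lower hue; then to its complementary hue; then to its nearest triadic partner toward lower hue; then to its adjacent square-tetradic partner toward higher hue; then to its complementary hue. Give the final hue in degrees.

255 − 90 = 165°   (square ↓)
165 + 180 = 345°   (complement)
345 − 120 = 225°   (triadic ↓)
225 + 90 = 315°   (square ↑)
315 + 180 = 495 → 495 − 360 = 135°   (complement)

135°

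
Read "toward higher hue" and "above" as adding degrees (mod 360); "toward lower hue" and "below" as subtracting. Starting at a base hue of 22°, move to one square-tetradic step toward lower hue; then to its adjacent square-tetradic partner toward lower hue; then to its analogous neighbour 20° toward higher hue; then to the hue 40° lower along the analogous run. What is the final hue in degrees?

−90° (square ↓): 22 − 90 = -68 → -68 + 360 = 292°
−90° (square ↓): 292 − 90 = 202°
+20° (analog 20° ↑): 202 + 20 = 222°
−40° (analog 40° ↓): 222 − 40 = 182°

182°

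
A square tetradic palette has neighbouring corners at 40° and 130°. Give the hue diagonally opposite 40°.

220°

A square tetradic scheme places four hues 90° apart; opposite corners are 180° apart.
40 + 180 = 220°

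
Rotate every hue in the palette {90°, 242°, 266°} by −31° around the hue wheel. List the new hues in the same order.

90 − 31 = 59°
242 − 31 = 211°
266 − 31 = 235°

59°, 211°, 235°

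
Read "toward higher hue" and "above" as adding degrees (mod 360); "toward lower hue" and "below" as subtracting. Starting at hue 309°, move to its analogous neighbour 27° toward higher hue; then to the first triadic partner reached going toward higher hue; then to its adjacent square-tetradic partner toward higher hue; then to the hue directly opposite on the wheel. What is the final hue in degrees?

6°

analog 27° ↑ +27°: 309 + 27 = 336°
triadic ↑ +120°: 336 + 120 = 456 → 456 − 360 = 96°
square ↑ +90°: 96 + 90 = 186°
complement +180°: 186 + 180 = 366 → 366 − 360 = 6°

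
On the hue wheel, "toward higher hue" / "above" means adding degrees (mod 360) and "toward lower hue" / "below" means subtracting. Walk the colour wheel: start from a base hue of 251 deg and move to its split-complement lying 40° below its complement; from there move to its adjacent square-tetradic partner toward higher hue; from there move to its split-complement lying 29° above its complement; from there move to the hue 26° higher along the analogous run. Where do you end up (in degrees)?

356°

+140° (split-comp 40° ↓): 251 + 140 = 391 → 391 − 360 = 31°
+90° (square ↑): 31 + 90 = 121°
+209° (split-comp 29° ↑): 121 + 209 = 330°
+26° (analog 26° ↑): 330 + 26 = 356°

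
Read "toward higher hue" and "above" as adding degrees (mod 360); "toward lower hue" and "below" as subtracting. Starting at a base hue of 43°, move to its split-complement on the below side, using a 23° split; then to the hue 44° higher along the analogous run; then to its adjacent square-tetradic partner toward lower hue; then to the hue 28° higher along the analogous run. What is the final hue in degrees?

182°

43 + 157 = 200°   (split-comp 23° ↓)
200 + 44 = 244°   (analog 44° ↑)
244 − 90 = 154°   (square ↓)
154 + 28 = 182°   (analog 28° ↑)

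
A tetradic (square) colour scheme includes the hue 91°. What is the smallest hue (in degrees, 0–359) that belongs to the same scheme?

A square tetradic scheme places four hues every 90°.
The full set through 91° is {1°, 91°, 181°, 271°}.

1°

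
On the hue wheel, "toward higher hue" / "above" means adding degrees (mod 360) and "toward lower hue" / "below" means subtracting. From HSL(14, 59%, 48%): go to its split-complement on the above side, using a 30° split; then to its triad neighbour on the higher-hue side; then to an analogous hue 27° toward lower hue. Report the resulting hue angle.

317°

split-comp 30° ↑ +210°: 14 + 210 = 224°
triadic ↑ +120°: 224 + 120 = 344°
analog 27° ↓ −27°: 344 − 27 = 317°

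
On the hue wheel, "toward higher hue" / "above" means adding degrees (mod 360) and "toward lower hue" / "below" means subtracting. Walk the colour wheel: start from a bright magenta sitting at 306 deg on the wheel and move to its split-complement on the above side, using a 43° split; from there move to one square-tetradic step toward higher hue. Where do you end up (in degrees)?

259°

+223° (split-comp 43° ↑): 306 + 223 = 529 → 529 − 360 = 169°
+90° (square ↑): 169 + 90 = 259°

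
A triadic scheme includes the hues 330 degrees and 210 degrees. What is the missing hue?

A triad places three hues 120° apart.
The full set through 210° is {90°, 210°, 330°}.
Given {210°, 330°}, the missing hue is 90°.

90°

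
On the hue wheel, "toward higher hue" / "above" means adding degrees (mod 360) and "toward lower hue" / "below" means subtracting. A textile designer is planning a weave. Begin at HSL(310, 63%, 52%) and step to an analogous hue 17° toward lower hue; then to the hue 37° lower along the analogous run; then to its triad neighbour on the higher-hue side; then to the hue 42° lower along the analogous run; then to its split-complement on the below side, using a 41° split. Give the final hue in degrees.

113°

−17° (analog 17° ↓): 310 − 17 = 293°
−37° (analog 37° ↓): 293 − 37 = 256°
+120° (triadic ↑): 256 + 120 = 376 → 376 − 360 = 16°
−42° (analog 42° ↓): 16 − 42 = -26 → -26 + 360 = 334°
+139° (split-comp 41° ↓): 334 + 139 = 473 → 473 − 360 = 113°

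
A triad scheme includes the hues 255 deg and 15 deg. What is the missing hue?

135°

A triad places three hues 120° apart.
The full set through 15° is {15°, 135°, 255°}.
Given {15°, 255°}, the missing hue is 135°.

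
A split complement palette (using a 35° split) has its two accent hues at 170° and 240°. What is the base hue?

The accents sit 35° either side of the complement, so the complement is their short-arc midpoint on the wheel.
Short-arc midpoint of 170° and 240°: 205°.
Base is 180° from the complement: 205 − 180 = 25°

25°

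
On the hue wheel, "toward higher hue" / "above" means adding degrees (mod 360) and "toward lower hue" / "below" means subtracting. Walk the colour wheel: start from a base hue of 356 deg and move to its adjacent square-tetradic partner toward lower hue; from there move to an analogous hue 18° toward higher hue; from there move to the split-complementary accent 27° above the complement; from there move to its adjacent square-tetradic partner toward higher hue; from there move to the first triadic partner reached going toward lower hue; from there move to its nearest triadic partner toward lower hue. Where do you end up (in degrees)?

square ↓ −90°: 356 − 90 = 266°
analog 18° ↑ +18°: 266 + 18 = 284°
split-comp 27° ↑ +207°: 284 + 207 = 491 → 491 − 360 = 131°
square ↑ +90°: 131 + 90 = 221°
triadic ↓ −120°: 221 − 120 = 101°
triadic ↓ −120°: 101 − 120 = -19 → -19 + 360 = 341°

341°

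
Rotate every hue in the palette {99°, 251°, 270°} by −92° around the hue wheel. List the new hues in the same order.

7°, 159°, 178°

99 − 92 = 7°
251 − 92 = 159°
270 − 92 = 178°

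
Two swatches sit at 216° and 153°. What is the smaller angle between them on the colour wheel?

63°

|216 − 153| = 63.
63 ≤ 180, so the shorter arc is 63°.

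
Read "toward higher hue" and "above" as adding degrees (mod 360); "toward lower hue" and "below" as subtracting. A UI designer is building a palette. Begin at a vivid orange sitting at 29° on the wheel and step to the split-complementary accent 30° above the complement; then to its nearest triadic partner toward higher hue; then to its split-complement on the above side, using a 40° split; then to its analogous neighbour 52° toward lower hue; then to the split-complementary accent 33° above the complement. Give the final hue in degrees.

+210° (split-comp 30° ↑): 29 + 210 = 239°
+120° (triadic ↑): 239 + 120 = 359°
+220° (split-comp 40° ↑): 359 + 220 = 579 → 579 − 360 = 219°
−52° (analog 52° ↓): 219 − 52 = 167°
+213° (split-comp 33° ↑): 167 + 213 = 380 → 380 − 360 = 20°

20°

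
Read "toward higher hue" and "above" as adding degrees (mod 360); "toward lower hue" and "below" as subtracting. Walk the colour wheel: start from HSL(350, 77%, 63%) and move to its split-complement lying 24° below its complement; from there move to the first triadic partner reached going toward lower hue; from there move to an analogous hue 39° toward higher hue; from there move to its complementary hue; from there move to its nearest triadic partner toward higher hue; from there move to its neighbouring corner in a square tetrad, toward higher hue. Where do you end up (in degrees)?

+156° (split-comp 24° ↓): 350 + 156 = 506 → 506 − 360 = 146°
−120° (triadic ↓): 146 − 120 = 26°
+39° (analog 39° ↑): 26 + 39 = 65°
+180° (complement): 65 + 180 = 245°
+120° (triadic ↑): 245 + 120 = 365 → 365 − 360 = 5°
+90° (square ↑): 5 + 90 = 95°

95°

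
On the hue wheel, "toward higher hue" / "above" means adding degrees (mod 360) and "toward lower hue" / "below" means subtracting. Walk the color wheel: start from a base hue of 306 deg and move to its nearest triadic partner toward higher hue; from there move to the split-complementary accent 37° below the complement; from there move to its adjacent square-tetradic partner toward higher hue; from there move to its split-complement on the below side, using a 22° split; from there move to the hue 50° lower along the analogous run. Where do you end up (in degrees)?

306 + 120 = 426 → 426 − 360 = 66°   (triadic ↑)
66 + 143 = 209°   (split-comp 37° ↓)
209 + 90 = 299°   (square ↑)
299 + 158 = 457 → 457 − 360 = 97°   (split-comp 22° ↓)
97 − 50 = 47°   (analog 50° ↓)

47°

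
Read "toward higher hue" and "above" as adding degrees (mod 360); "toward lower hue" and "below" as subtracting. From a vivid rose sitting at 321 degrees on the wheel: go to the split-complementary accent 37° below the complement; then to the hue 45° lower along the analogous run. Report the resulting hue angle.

+143° (split-comp 37° ↓): 321 + 143 = 464 → 464 − 360 = 104°
−45° (analog 45° ↓): 104 − 45 = 59°

59°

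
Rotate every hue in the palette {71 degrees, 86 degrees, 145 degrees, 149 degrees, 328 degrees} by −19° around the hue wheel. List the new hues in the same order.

52°, 67°, 126°, 130°, 309°

71 − 19 = 52°
86 − 19 = 67°
145 − 19 = 126°
149 − 19 = 130°
328 − 19 = 309°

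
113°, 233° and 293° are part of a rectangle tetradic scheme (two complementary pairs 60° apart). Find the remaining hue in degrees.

A rectangular tetradic uses two complementary pairs 60° apart: offsets 0°, 60°, 180°, 240°.
Among {113°, 233°, 293°}, 113° and 293° are a 180° pair.
The remaining hue 233° needs its own complement: 233 + 180 = 413 → 413 − 360 = 53°

53°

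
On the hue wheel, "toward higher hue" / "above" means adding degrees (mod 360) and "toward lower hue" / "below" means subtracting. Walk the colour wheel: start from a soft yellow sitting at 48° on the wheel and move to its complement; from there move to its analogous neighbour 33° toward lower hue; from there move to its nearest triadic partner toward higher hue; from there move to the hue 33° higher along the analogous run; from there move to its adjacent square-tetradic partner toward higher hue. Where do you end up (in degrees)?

complement +180°: 48 + 180 = 228°
analog 33° ↓ −33°: 228 − 33 = 195°
triadic ↑ +120°: 195 + 120 = 315°
analog 33° ↑ +33°: 315 + 33 = 348°
square ↑ +90°: 348 + 90 = 438 → 438 − 360 = 78°

78°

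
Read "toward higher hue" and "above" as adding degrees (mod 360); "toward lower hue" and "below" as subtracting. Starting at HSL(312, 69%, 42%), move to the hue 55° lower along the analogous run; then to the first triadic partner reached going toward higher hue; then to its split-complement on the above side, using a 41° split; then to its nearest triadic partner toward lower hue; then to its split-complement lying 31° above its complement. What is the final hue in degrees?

329°

−55° (analog 55° ↓): 312 − 55 = 257°
+120° (triadic ↑): 257 + 120 = 377 → 377 − 360 = 17°
+221° (split-comp 41° ↑): 17 + 221 = 238°
−120° (triadic ↓): 238 − 120 = 118°
+211° (split-comp 31° ↑): 118 + 211 = 329°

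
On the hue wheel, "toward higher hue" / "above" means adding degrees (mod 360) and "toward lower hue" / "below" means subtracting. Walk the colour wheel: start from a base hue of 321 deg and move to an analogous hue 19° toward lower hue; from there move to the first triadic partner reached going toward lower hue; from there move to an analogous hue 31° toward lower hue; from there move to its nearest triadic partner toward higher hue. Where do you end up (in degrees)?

271°

analog 19° ↓ −19°: 321 − 19 = 302°
triadic ↓ −120°: 302 − 120 = 182°
analog 31° ↓ −31°: 182 − 31 = 151°
triadic ↑ +120°: 151 + 120 = 271°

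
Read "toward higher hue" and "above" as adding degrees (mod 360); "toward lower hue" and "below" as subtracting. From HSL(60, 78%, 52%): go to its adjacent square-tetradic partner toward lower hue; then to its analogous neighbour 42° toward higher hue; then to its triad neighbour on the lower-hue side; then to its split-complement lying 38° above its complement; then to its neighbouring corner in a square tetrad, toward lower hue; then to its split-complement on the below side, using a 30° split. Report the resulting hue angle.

square ↓ −90°: 60 − 90 = -30 → -30 + 360 = 330°
analog 42° ↑ +42°: 330 + 42 = 372 → 372 − 360 = 12°
triadic ↓ −120°: 12 − 120 = -108 → -108 + 360 = 252°
split-comp 38° ↑ +218°: 252 + 218 = 470 → 470 − 360 = 110°
square ↓ −90°: 110 − 90 = 20°
split-comp 30° ↓ +150°: 20 + 150 = 170°

170°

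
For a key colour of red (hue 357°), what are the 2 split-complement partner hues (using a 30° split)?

Split-complementary hues sit 30° either side of the complement.
Complement of 357°: 357 + 180 = 537 → 537 − 360 = 177°
177 − 30 = 147°
177 + 30 = 207°

147° and 207°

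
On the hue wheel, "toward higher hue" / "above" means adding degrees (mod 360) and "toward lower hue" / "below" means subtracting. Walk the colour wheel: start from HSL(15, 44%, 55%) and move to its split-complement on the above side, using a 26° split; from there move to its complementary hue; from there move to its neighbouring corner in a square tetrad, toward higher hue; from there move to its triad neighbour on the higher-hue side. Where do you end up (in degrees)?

251°

15 + 206 = 221°   (split-comp 26° ↑)
221 + 180 = 401 → 401 − 360 = 41°   (complement)
41 + 90 = 131°   (square ↑)
131 + 120 = 251°   (triadic ↑)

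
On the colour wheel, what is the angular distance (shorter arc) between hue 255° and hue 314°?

59°

|255 − 314| = 59.
59 ≤ 180, so the shorter arc is 59°.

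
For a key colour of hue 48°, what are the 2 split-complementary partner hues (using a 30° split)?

198° and 258°

Split-complementary hues sit 30° either side of the complement.
Complement of 48°: 48 + 180 = 228°
228 − 30 = 198°
228 + 30 = 258°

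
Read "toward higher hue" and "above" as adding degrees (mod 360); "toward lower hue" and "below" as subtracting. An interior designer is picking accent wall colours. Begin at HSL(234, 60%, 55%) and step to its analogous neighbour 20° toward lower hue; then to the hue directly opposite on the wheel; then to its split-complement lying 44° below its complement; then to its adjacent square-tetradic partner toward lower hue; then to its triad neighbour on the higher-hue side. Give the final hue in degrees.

234 − 20 = 214°   (analog 20° ↓)
214 + 180 = 394 → 394 − 360 = 34°   (complement)
34 + 136 = 170°   (split-comp 44° ↓)
170 − 90 = 80°   (square ↓)
80 + 120 = 200°   (triadic ↑)

200°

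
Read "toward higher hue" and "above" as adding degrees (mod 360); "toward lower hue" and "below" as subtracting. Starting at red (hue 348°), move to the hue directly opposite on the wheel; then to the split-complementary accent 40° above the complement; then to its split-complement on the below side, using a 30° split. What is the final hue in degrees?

178°

348 + 180 = 528 → 528 − 360 = 168°   (complement)
168 + 220 = 388 → 388 − 360 = 28°   (split-comp 40° ↑)
28 + 150 = 178°   (split-comp 30° ↓)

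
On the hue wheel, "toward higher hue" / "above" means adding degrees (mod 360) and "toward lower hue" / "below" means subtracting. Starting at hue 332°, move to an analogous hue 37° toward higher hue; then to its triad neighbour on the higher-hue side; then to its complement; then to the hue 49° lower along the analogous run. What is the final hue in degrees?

+37° (analog 37° ↑): 332 + 37 = 369 → 369 − 360 = 9°
+120° (triadic ↑): 9 + 120 = 129°
+180° (complement): 129 + 180 = 309°
−49° (analog 49° ↓): 309 − 49 = 260°

260°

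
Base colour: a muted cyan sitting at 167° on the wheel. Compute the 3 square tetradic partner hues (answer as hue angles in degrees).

A square tetradic scheme places four hues every 90°.
167 + 90 = 257°
167 + 180 = 347°
167 + 270 = 437 → 437 − 360 = 77°

257°, 347°, and 77°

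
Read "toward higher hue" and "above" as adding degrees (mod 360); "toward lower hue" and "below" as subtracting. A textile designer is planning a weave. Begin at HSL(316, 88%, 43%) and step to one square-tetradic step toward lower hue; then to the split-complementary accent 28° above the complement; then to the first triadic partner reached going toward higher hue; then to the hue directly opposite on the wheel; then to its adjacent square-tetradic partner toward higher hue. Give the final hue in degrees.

104°

−90° (square ↓): 316 − 90 = 226°
+208° (split-comp 28° ↑): 226 + 208 = 434 → 434 − 360 = 74°
+120° (triadic ↑): 74 + 120 = 194°
+180° (complement): 194 + 180 = 374 → 374 − 360 = 14°
+90° (square ↑): 14 + 90 = 104°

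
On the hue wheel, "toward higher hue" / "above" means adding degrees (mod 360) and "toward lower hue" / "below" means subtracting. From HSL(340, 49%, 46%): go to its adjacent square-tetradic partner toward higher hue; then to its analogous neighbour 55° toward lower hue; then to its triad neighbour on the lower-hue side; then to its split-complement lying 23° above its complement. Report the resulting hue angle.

square ↑ +90°: 340 + 90 = 430 → 430 − 360 = 70°
analog 55° ↓ −55°: 70 − 55 = 15°
triadic ↓ −120°: 15 − 120 = -105 → -105 + 360 = 255°
split-comp 23° ↑ +203°: 255 + 203 = 458 → 458 − 360 = 98°

98°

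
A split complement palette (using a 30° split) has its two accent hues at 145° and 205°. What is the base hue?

The accents sit 30° either side of the complement, so the complement is their short-arc midpoint on the wheel.
Short-arc midpoint of 145° and 205°: 175°.
Base is 180° from the complement: 175 − 180 = -5 → -5 + 360 = 355°

355°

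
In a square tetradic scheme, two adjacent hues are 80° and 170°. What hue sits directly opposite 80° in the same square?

260°

A square tetradic scheme places four hues 90° apart; opposite corners are 180° apart.
80 + 180 = 260°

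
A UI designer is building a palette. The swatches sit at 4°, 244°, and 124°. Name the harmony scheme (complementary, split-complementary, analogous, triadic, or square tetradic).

triadic

Sort the hues: 4°, 124°, 244°.
Successive gaps around the wheel: 120°, 120°, 120°.
Three hues equally spaced 120° apart form a triad.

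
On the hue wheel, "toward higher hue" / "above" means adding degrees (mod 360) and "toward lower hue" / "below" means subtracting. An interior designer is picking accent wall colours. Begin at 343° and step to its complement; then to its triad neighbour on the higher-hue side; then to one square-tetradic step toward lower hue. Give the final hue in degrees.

+180° (complement): 343 + 180 = 523 → 523 − 360 = 163°
+120° (triadic ↑): 163 + 120 = 283°
−90° (square ↓): 283 − 90 = 193°

193°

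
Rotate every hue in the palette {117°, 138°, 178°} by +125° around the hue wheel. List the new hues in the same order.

117 + 125 = 242°
138 + 125 = 263°
178 + 125 = 303°

242°, 263°, 303°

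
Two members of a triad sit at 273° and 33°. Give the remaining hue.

A triad spaces three hues 120° apart.
The full set is {33°, 153°, 273°}.

153°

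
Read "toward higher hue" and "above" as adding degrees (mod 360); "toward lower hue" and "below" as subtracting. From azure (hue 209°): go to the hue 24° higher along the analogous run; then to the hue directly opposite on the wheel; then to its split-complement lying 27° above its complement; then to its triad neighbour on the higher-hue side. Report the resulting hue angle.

analog 24° ↑ +24°: 209 + 24 = 233°
complement +180°: 233 + 180 = 413 → 413 − 360 = 53°
split-comp 27° ↑ +207°: 53 + 207 = 260°
triadic ↑ +120°: 260 + 120 = 380 → 380 − 360 = 20°

20°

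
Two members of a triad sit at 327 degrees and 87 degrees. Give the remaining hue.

A triad spaces three hues 120° apart.
The full set is {87°, 207°, 327°}.

207°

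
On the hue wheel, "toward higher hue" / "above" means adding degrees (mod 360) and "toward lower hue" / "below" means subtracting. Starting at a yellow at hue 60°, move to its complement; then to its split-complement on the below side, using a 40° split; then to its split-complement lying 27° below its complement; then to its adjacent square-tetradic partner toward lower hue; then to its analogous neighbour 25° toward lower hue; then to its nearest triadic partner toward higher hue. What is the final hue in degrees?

178°

60 + 180 = 240°   (complement)
240 + 140 = 380 → 380 − 360 = 20°   (split-comp 40° ↓)
20 + 153 = 173°   (split-comp 27° ↓)
173 − 90 = 83°   (square ↓)
83 − 25 = 58°   (analog 25° ↓)
58 + 120 = 178°   (triadic ↑)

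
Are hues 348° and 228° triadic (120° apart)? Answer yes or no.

Angular distance: |348 − 228| = 120 = 120°.
Triadic (120° apart) requires 120°.

yes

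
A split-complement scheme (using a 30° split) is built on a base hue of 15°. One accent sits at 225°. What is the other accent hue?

Split-complementary hues sit 30° either side of the complement.
Complement of the base 15°: 15 + 180 = 195°
The given accent 225° is 30° one side of 195°; the other accent sits 30° the other side: 195 − 30 = 165°

165°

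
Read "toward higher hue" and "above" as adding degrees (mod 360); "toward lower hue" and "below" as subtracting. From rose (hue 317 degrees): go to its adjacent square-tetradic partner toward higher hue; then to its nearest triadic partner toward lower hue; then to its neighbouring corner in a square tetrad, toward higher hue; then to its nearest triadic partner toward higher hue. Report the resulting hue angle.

137°

317 + 90 = 407 → 407 − 360 = 47°   (square ↑)
47 − 120 = -73 → -73 + 360 = 287°   (triadic ↓)
287 + 90 = 377 → 377 − 360 = 17°   (square ↑)
17 + 120 = 137°   (triadic ↑)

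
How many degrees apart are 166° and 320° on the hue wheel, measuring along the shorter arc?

154°

|166 − 320| = 154.
154 ≤ 180, so the shorter arc is 154°.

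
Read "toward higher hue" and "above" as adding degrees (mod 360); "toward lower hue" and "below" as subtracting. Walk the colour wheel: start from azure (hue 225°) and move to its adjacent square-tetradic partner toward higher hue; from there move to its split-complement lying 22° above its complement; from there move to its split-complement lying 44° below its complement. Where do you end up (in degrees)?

225 + 90 = 315°   (square ↑)
315 + 202 = 517 → 517 − 360 = 157°   (split-comp 22° ↑)
157 + 136 = 293°   (split-comp 44° ↓)

293°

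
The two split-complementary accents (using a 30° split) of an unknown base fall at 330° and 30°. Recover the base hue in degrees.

The accents sit 30° either side of the complement, so the complement is their short-arc midpoint on the wheel.
Short-arc midpoint of 330° and 30°: 0°.
Base is 180° from the complement: 0 − 180 = -180 → -180 + 360 = 180°

180°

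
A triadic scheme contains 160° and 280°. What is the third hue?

A triad spaces three hues 120° apart.
The full set is {40°, 160°, 280°}.

40°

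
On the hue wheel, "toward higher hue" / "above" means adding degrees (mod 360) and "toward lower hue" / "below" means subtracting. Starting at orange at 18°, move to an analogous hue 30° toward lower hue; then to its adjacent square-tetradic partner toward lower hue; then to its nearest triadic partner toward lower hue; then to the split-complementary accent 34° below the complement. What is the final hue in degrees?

284°

18 − 30 = -12 → -12 + 360 = 348°   (analog 30° ↓)
348 − 90 = 258°   (square ↓)
258 − 120 = 138°   (triadic ↓)
138 + 146 = 284°   (split-comp 34° ↓)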